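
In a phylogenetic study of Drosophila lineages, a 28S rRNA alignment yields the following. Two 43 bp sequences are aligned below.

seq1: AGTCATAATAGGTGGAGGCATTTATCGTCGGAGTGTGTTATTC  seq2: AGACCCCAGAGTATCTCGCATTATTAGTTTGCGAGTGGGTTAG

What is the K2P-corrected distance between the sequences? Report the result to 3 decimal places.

Of 43 sites, 2 differences are transitions and 21 are transversions, so P = 2/43 ≈ 0.046512 and Q = 21/43 ≈ 0.488372.
Under the Kimura two-parameter model, d = −½ ln(1 − 2P − Q) − ¼ ln(1 − 2Q).
1 − 2P − Q = 0.418604, giving −½ ln(0.418604) = 0.435415.
1 − 2Q = 0.023256, giving −¼ ln(0.023256) = 0.940298.
d = 0.435415 + 0.940298 = 1.375713.

1.376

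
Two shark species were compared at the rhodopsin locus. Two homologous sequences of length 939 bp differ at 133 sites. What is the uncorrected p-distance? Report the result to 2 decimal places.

0.14

p = 133/939 = 0.141640… ≈ 0.14 (to 2 d.p.).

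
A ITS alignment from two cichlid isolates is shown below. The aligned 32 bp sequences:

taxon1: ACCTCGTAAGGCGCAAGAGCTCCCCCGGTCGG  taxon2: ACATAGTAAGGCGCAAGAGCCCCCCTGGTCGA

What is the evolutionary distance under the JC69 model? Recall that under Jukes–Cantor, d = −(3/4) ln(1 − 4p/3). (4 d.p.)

The sequences differ at 5 of 32 sites (3, 5, 21, 26, 32), so p = 5/32 = 0.15625.
d = −(3/4) ln(1 − 4p/3) = −0.75 ln(1 − 0.208333) = −0.75 ln(0.791667)
  = −0.75 × (-0.233614) = 0.175211 substitutions/site.

0.1752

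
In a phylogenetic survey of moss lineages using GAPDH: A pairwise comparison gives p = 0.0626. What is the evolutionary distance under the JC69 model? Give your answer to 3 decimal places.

0.065

d = −(3/4) ln(1 − 4p/3) = −0.75 ln(1 − 0.083467) = −0.75 ln(0.916533)
  = −0.75 × (-0.087157) = 0.065368 substitutions/site.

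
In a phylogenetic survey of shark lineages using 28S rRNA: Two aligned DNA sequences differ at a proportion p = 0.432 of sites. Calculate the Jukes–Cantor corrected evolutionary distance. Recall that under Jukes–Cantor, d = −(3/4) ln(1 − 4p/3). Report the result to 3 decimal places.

d = −(3/4) ln(1 − 4p/3) = −0.75 ln(1 − 0.576) = −0.75 ln(0.424)
  = −0.75 × (-0.858022) = 0.643517 substitutions/site.

0.644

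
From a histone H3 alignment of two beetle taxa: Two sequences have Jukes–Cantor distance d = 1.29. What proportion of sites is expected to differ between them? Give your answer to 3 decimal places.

0.616

p = (3/4)(1 − e^(−4d/3)) = 0.75 × (1 − e^(-1.72)) = 0.75 × (1 − 0.179066) = 0.615701.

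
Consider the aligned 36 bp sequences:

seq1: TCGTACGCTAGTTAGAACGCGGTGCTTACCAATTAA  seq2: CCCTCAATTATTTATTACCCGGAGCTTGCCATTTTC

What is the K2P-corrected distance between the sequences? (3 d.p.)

0.611

Of 36 sites, 4 differences are transitions and 11 are transversions, so P = 4/36 ≈ 0.111111 and Q = 11/36 ≈ 0.305556.
Under the Kimura two-parameter model, d = −½ ln(1 − 2P − Q) − ¼ ln(1 − 2Q).
1 − 2P − Q = 0.472222, giving −½ ln(0.472222) = 0.375153.
1 − 2Q = 0.388888, giving −¼ ln(0.388888) = 0.236116.
d = 0.375153 + 0.236116 = 0.611269.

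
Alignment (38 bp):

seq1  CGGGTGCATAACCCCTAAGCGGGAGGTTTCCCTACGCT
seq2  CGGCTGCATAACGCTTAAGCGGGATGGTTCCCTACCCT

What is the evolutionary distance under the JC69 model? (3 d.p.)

The sequences differ at 6 of 38 sites (4, 13, 15, 25, 27, 36), so p = 6/38 ≈ 0.157895.
d = −(3/4) ln(1 − 4p/3) = −0.75 ln(1 − 0.210527) = −0.75 ln(0.789473)
  = −0.75 × (-0.236390) = 0.177293 substitutions/site.

0.177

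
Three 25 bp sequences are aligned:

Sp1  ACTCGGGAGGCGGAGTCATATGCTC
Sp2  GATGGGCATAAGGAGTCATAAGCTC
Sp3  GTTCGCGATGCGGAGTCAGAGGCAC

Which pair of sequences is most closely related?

Sp1–Sp2: 8/25 differ, p = 0.320, d = 0.417.
Sp1–Sp3: 7/25 differ, p = 0.280, d = 0.351.
Sp2–Sp3: 9/25 differ, p = 0.360, d = 0.490.
The smallest distance is between Sp1 and Sp3.

Sp1 and Sp3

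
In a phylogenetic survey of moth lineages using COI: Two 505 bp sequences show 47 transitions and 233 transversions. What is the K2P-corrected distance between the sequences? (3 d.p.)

1.162

P = 47/505 ≈ 0.093069 and Q = 233/505 ≈ 0.461386.
Under the Kimura two-parameter model, d = −½ ln(1 − 2P − Q) − ¼ ln(1 − 2Q).
1 − 2P − Q = 0.352476, giving −½ ln(0.352476) = 0.521386.
1 − 2Q = 0.077228, giving −¼ ln(0.077228) = 0.640248.
d = 0.521386 + 0.640248 = 1.161634.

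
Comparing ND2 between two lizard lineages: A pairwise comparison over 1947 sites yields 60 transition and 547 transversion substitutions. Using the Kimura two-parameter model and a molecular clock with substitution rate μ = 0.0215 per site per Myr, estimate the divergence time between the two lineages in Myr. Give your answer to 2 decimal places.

P = 60/1947 ≈ 0.030817 and Q = 547/1947 ≈ 0.280945.
Under the Kimura two-parameter model, d = −½ ln(1 − 2P − Q) − ¼ ln(1 − 2Q).
1 − 2P − Q = 0.657421, giving −½ ln(0.657421) = 0.209715.
1 − 2Q = 0.43811, giving −¼ ln(0.43811) = 0.206321.
d = 0.209715 + 0.206321 = 0.416036.
Under a molecular clock d = 2μt, so t = d/(2μ) = 0.416036 / (2 × 0.0215) = 9.68 Myr.

9.68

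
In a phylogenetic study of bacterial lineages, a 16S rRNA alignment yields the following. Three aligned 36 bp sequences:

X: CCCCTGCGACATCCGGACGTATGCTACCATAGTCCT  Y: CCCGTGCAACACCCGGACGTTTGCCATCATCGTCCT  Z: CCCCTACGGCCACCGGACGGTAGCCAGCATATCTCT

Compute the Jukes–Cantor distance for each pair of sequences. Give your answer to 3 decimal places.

d(X,Y) = 0.225, d(X,Z) = 0.441, d(Y,Z) = 0.493

X–Y: 7/36 sites differ → p ≈ 0.194444, d = −0.75 ln(1 − 0.259259) = 0.225078 ≈ 0.225.
X–Z: 12/36 sites differ → p ≈ 0.333333, d = −0.75 ln(1 − 0.444444) = 0.440839 ≈ 0.441.
Y–Z: 13/36 sites differ → p ≈ 0.361111, d = −0.75 ln(1 − 0.481481) = 0.492584 ≈ 0.493.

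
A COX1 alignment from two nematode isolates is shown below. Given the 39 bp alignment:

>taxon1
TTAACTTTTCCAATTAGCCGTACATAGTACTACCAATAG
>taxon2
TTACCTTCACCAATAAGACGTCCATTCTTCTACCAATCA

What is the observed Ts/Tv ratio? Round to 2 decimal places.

0.22

Transitions are A↔G and C↔T; transversions are all other mismatches.
Transitions: 2. Transversions: 9.
R = 2/9 = 0.222222… ≈ 0.22 (to 2 d.p.).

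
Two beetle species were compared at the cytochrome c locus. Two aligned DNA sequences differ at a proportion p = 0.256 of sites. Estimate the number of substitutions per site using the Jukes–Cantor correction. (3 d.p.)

d = −(3/4) ln(1 − 4p/3) = −0.75 ln(1 − 0.341333) = −0.75 ln(0.658667)
  = −0.75 × (-0.417537) = 0.313153 substitutions/site.

0.313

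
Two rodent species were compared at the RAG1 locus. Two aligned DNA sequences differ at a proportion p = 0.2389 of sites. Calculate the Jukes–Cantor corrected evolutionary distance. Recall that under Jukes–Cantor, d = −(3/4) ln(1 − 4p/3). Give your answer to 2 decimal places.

0.29

d = −(3/4) ln(1 − 4p/3) = −0.75 ln(1 − 0.318533) = −0.75 ln(0.681467)
  = −0.75 × (-0.383507) = 0.287630 substitutions/site.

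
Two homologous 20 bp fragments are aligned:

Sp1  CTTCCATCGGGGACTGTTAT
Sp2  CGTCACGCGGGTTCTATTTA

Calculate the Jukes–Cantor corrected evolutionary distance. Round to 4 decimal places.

The sequences differ at 9 of 20 sites (2, 5, 6, 7, 12, 13, 16, 19, 20), so p = 9/20 = 0.45.
d = −(3/4) ln(1 − 4p/3) = −0.75 ln(1 − 0.6) = −0.75 ln(0.4)
  = −0.75 × (-0.916291) = 0.687218 substitutions/site.

0.6872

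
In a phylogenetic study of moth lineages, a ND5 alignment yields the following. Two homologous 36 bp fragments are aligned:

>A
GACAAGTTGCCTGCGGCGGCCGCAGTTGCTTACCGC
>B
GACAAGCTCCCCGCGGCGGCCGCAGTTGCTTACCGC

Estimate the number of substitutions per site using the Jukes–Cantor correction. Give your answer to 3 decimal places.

0.088

The sequences differ at 3 of 36 sites (7, 9, 12), so p = 3/36 ≈ 0.083333.
d = −(3/4) ln(1 − 4p/3) = −0.75 ln(1 − 0.111111) = −0.75 ln(0.888889)
  = −0.75 × (-0.117783) = 0.088337 substitutions/site.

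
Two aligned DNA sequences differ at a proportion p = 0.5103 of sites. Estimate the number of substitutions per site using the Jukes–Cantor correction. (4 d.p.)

d = −(3/4) ln(1 − 4p/3) = −0.75 ln(1 − 0.6804) = −0.75 ln(0.3196)
  = −0.75 × (-1.140685) = 0.855514 substitutions/site.

0.8555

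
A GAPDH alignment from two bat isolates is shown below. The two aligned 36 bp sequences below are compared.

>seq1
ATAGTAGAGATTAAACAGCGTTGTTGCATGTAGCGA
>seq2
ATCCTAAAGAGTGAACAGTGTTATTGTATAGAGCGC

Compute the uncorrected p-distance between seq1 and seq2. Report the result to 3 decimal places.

The sequences differ at 11 of 36 positions.
p = 11/36 = 0.305555… ≈ 0.306 (to 3 d.p.).

0.306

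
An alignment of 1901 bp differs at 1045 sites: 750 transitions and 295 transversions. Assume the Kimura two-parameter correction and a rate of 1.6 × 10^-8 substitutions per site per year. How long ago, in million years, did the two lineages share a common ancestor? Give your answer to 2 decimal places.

P = 750/1901 ≈ 0.394529 and Q = 295/1901 ≈ 0.155181.
Under the Kimura two-parameter model, d = −½ ln(1 − 2P − Q) − ¼ ln(1 − 2Q).
1 − 2P − Q = 0.055761, giving −½ ln(0.055761) = 1.443340.
1 − 2Q = 0.689638, giving −¼ ln(0.689638) = 0.092897.
d = 1.443340 + 0.092897 = 1.536237.
Under a molecular clock d = 2μt, so t = d/(2μ) = 1.536237 / (2 × 1.6 × 10^-8) = 48.01 million years.

48.01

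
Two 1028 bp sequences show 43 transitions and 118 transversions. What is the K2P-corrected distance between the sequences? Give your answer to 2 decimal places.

P = 43/1028 ≈ 0.041829 and Q = 118/1028 ≈ 0.114786.
Under the Kimura two-parameter model, d = −½ ln(1 − 2P − Q) − ¼ ln(1 − 2Q).
1 − 2P − Q = 0.801556, giving −½ ln(0.801556) = 0.110600.
1 − 2Q = 0.770428, giving −¼ ln(0.770428) = 0.065202.
d = 0.110600 + 0.065202 = 0.175802.

0.18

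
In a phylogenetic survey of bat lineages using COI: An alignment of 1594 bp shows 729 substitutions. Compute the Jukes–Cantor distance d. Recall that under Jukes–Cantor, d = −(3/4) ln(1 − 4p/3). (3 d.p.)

0.706

p = 729/1594 ≈ 0.45734.
d = −(3/4) ln(1 − 4p/3) = −0.75 ln(1 − 0.609787) = −0.75 ln(0.390213)
  = −0.75 × (-0.941063) = 0.705797 substitutions/site.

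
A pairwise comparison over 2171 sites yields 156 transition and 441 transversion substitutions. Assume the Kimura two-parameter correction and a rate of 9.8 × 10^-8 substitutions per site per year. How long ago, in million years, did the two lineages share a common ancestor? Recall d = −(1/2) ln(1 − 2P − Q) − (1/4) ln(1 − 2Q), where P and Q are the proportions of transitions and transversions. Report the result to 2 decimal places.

1.75

P = 156/2171 ≈ 0.071856 and Q = 441/2171 ≈ 0.203132.
Under the Kimura two-parameter model, d = −½ ln(1 − 2P − Q) − ¼ ln(1 − 2Q).
1 − 2P − Q = 0.653156, giving −½ ln(0.653156) = 0.212970.
1 − 2Q = 0.593736, giving −¼ ln(0.593736) = 0.130330.
d = 0.212970 + 0.130330 = 0.343300.
Under a molecular clock d = 2μt, so t = d/(2μ) = 0.343300 / (2 × 9.8 × 10^-8) = 1.75 million years.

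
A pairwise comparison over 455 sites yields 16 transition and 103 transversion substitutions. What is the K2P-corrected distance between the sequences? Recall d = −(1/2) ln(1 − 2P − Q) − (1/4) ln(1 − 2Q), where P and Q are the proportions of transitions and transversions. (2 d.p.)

0.33

P = 16/455 ≈ 0.035165 and Q = 103/455 ≈ 0.226374.
Under the Kimura two-parameter model, d = −½ ln(1 − 2P − Q) − ¼ ln(1 − 2Q).
1 − 2P − Q = 0.703296, giving −½ ln(0.703296) = 0.175989.
1 − 2Q = 0.547252, giving −¼ ln(0.547252) = 0.150711.
d = 0.175989 + 0.150711 = 0.326700.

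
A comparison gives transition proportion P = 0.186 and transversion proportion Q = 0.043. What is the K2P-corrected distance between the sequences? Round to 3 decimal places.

0.291

Under the Kimura two-parameter model, d = −½ ln(1 − 2P − Q) − ¼ ln(1 − 2Q).
1 − 2P − Q = 0.585, giving −½ ln(0.585) = 0.268072.
1 − 2Q = 0.914, giving −¼ ln(0.914) = 0.022481.
d = 0.268072 + 0.022481 = 0.290553.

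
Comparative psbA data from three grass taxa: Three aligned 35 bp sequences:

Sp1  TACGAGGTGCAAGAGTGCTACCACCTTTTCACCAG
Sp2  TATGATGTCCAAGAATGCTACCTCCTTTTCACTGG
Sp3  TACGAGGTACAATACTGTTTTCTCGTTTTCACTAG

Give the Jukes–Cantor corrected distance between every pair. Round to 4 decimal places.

d(Sp1,Sp2) = 0.2326, d(Sp1,Sp3) = 0.3149, d(Sp2,Sp3) = 0.3597

Sp1–Sp2: 7/35 sites differ → p = 0.2, d = −0.75 ln(1 − 0.266667) = 0.232617 ≈ 0.2326.
Sp1–Sp3: 9/35 sites differ → p ≈ 0.257143, d = −0.75 ln(1 − 0.342857) = 0.314890 ≈ 0.3149.
Sp2–Sp3: 10/35 sites differ → p ≈ 0.285714, d = −0.75 ln(1 − 0.380952) = 0.359679 ≈ 0.3597.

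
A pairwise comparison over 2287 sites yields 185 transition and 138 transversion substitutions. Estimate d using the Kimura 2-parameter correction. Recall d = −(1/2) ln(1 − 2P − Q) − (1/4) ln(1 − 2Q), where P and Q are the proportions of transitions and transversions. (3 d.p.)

P = 185/2287 ≈ 0.080892 and Q = 138/2287 ≈ 0.060341.
Under the Kimura two-parameter model, d = −½ ln(1 − 2P − Q) − ¼ ln(1 − 2Q).
1 − 2P − Q = 0.777875, giving −½ ln(0.777875) = 0.125595.
1 − 2Q = 0.879318, giving −¼ ln(0.879318) = 0.032152.
d = 0.125595 + 0.032152 = 0.157747.

0.158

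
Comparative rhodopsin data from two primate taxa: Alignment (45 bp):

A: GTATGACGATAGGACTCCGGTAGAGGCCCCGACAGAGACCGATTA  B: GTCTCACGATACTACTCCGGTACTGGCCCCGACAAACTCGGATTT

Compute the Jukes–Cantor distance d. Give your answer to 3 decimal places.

0.296

The sequences differ at 11 of 45 sites, so p = 11/45 ≈ 0.244444.
d = −(3/4) ln(1 − 4p/3) = −0.75 ln(1 − 0.325925) = −0.75 ln(0.674075)
  = −0.75 × (-0.394414) = 0.295811 substitutions/site.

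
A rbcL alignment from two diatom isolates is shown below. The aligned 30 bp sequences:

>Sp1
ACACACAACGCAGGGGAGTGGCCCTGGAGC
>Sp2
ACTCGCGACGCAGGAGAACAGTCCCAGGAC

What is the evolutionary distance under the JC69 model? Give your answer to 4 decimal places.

0.5716

The sequences differ at 12 of 30 sites, so p = 12/30 = 0.4.
d = −(3/4) ln(1 − 4p/3) = −0.75 ln(1 − 0.533333) = −0.75 ln(0.466667)
  = −0.75 × (-0.762139) = 0.571604 substitutions/site.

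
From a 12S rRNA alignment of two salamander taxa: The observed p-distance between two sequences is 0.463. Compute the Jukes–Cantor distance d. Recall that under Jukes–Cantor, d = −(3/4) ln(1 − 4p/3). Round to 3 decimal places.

d = −(3/4) ln(1 − 4p/3) = −0.75 ln(1 − 0.617333) = −0.75 ln(0.382667)
  = −0.75 × (-0.960590) = 0.720443 substitutions/site.

0.720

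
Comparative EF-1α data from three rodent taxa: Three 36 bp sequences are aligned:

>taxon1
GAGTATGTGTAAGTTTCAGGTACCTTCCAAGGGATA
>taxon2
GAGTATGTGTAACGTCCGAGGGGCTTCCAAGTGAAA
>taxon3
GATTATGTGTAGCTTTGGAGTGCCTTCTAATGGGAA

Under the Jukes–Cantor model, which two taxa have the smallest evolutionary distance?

taxon1 and taxon2

taxon1–taxon2: 10/36 differ, p = 0.278, d = 0.347.
taxon1–taxon3: 11/36 differ, p = 0.306, d = 0.392.
taxon2–taxon3: 11/36 differ, p = 0.306, d = 0.392.
The smallest distance is between taxon1 and taxon2.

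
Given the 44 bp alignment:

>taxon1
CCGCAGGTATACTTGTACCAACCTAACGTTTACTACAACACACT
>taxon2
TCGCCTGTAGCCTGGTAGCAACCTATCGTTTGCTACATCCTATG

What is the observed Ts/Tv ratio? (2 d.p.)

0.40

Transitions are A↔G and C↔T; transversions are all other mismatches.
Transitions: 4. Transversions: 10.
R = 4/10 = 0.40.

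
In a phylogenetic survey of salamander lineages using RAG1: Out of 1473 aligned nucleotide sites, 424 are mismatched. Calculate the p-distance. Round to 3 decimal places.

0.288

p = 424/1473 = 0.287847… ≈ 0.288 (to 3 d.p.).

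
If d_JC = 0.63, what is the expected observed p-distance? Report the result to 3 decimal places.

p = (3/4)(1 − e^(−4d/3)) = 0.75 × (1 − e^(-0.84)) = 0.75 × (1 − 0.431711) = 0.426217.

0.426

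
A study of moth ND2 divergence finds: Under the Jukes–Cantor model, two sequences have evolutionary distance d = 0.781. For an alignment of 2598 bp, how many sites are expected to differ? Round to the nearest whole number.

1261

Invert JC69: p = (3/4)(1 − e^(−4d/3)) = 0.75 × (1 − e^(-1.041333)) = 0.75 × (1 − 0.352984) = 0.485262.
Expected differing sites = pL ≈ 0.485262 × 2598 = 1260.710676 ≈ 1261.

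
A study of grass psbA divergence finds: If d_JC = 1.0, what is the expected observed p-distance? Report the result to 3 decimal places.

p = (3/4)(1 − e^(−4d/3)) = 0.75 × (1 − e^(-1.333333)) = 0.75 × (1 − 0.263597) = 0.552302.

0.552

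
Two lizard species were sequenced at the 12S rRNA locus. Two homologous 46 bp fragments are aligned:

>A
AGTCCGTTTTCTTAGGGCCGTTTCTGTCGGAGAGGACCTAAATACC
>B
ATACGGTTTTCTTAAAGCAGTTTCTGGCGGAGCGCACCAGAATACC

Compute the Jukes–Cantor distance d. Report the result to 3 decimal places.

The sequences differ at 11 of 46 sites, so p = 11/46 ≈ 0.23913.
d = −(3/4) ln(1 − 4p/3) = −0.75 ln(1 − 0.31884) = −0.75 ln(0.68116)
  = −0.75 × (-0.383958) = 0.287969 substitutions/site.

0.288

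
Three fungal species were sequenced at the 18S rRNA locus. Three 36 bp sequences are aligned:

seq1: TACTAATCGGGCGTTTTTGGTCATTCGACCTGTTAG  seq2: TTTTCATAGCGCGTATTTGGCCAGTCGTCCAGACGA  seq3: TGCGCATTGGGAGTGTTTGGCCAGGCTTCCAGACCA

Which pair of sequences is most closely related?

seq2 and seq3

seq1–seq2: 14/36 differ, p = 0.389, d = 0.548.
seq1–seq3: 16/36 differ, p = 0.444, d = 0.673.
seq2–seq3: 10/36 differ, p = 0.278, d = 0.347.
The smallest distance is between seq2 and seq3.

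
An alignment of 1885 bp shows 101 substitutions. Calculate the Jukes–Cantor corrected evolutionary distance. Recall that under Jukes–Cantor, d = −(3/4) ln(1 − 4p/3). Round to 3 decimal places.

p = 101/1885 ≈ 0.053581.
d = −(3/4) ln(1 − 4p/3) = −0.75 ln(1 − 0.071441) = −0.75 ln(0.928559)
  = −0.75 × (-0.074121) = 0.055591 substitutions/site.

0.056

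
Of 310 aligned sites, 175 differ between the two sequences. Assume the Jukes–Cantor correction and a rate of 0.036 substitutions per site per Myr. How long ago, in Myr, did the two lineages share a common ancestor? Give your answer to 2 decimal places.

14.55

p = 175/310 ≈ 0.564516.
d = −(3/4) ln(1 − 4p/3) = −0.75 ln(1 − 0.752688) = −0.75 ln(0.247312)
  = −0.75 × (-1.397105) = 1.047829 substitutions/site.
Under a molecular clock d = 2μt, so t = d/(2μ) = 1.047829 / (2 × 0.036) = 14.55 Myr.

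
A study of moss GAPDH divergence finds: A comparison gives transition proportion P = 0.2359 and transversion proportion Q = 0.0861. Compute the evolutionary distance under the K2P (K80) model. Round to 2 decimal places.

0.46

Under the Kimura two-parameter model, d = −½ ln(1 − 2P − Q) − ¼ ln(1 − 2Q).
1 − 2P − Q = 0.4421, giving −½ ln(0.4421) = 0.408110.
1 − 2Q = 0.8278, giving −¼ ln(0.8278) = 0.047246.
d = 0.408110 + 0.047246 = 0.455356.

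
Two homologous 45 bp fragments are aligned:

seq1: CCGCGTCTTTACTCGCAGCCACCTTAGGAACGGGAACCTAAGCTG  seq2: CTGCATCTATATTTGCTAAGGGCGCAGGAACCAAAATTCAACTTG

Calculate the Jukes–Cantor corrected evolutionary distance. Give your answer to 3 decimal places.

The sequences differ at 21 of 45 sites, so p = 21/45 ≈ 0.466667.
d = −(3/4) ln(1 − 4p/3) = −0.75 ln(1 − 0.622223) = −0.75 ln(0.377777)
  = −0.75 × (-0.973451) = 0.730088 substitutions/site.

0.730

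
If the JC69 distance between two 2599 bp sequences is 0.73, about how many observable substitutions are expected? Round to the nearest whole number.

1213

Invert JC69: p = (3/4)(1 − e^(−4d/3)) = 0.75 × (1 − e^(-0.973333)) = 0.75 × (1 − 0.377822) = 0.466634.
Expected differing sites = pL ≈ 0.466634 × 2599 = 1212.781766 ≈ 1213.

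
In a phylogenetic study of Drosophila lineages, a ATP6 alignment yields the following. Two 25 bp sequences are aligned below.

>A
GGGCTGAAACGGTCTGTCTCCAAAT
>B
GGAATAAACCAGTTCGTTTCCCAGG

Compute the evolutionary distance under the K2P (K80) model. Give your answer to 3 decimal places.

0.733

Of 25 sites, 7 differences are transitions and 4 are transversions, so P = 7/25 = 0.28 and Q = 4/25 = 0.16.
Under the Kimura two-parameter model, d = −½ ln(1 − 2P − Q) − ¼ ln(1 − 2Q).
1 − 2P − Q = 0.28, giving −½ ln(0.28) = 0.636483.
1 − 2Q = 0.68, giving −¼ ln(0.68) = 0.096416.
d = 0.636483 + 0.096416 = 0.732899.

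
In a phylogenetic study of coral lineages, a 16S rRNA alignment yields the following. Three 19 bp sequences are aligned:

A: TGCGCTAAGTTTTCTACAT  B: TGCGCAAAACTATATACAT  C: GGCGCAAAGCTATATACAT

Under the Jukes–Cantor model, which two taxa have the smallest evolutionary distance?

A–B: 5/19 differ, p = 0.263, d = 0.324.
A–C: 5/19 differ, p = 0.263, d = 0.324.
B–C: 2/19 differ, p = 0.105, d = 0.113.
The smallest distance is between B and C.

B and C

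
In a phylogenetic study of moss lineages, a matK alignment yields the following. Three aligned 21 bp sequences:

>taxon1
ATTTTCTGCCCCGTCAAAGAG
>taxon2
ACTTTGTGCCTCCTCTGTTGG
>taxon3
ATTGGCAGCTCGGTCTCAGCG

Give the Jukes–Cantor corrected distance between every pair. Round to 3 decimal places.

taxon1–taxon2: 9/21 sites differ → p ≈ 0.428571, d = −0.75 ln(1 − 0.571428) = 0.635472 ≈ 0.635.
taxon1–taxon3: 8/21 sites differ → p ≈ 0.380952, d = −0.75 ln(1 − 0.507936) = 0.531860 ≈ 0.532.
taxon2–taxon3: 13/21 sites differ → p ≈ 0.619048, d = −0.75 ln(1 − 0.825397) = 1.308930 ≈ 1.309.

d(taxon1,taxon2) = 0.635, d(taxon1,taxon3) = 0.532, d(taxon2,taxon3) = 1.309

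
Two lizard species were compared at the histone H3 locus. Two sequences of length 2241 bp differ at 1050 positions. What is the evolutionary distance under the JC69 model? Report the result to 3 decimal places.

p = 1050/2241 ≈ 0.468541.
d = −(3/4) ln(1 − 4p/3) = −0.75 ln(1 − 0.624721) = −0.75 ln(0.375279)
  = −0.75 × (-0.980086) = 0.735065 substitutions/site.

0.735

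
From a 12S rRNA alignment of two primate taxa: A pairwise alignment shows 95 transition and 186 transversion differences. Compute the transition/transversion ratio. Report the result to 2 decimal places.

0.51

R = 95/186 = 0.510752… ≈ 0.51 (to 2 d.p.).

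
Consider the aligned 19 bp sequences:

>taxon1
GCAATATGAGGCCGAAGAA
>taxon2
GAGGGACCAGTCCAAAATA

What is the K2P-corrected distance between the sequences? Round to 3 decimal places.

Of 19 sites, 5 differences are transitions and 5 are transversions, so P = 5/19 ≈ 0.263158 and Q = 5/19 ≈ 0.263158.
Under the Kimura two-parameter model, d = −½ ln(1 − 2P − Q) − ¼ ln(1 − 2Q).
1 − 2P − Q = 0.210526, giving −½ ln(0.210526) = 0.779073.
1 − 2Q = 0.473684, giving −¼ ln(0.473684) = 0.186804.
d = 0.779073 + 0.186804 = 0.965877.

0.966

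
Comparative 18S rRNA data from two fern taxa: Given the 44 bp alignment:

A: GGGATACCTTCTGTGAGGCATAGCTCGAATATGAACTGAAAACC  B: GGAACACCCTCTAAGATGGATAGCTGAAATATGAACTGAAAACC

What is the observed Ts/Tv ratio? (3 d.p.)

Transitions are A↔G and C↔T; transversions are all other mismatches.
Transitions: 5. Transversions: 4.
R = 5/4 = 1.250.

1.250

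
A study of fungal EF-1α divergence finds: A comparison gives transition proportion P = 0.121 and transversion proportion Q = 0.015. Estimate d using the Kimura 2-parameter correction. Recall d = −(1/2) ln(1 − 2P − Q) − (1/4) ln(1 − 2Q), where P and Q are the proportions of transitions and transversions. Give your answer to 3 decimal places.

Under the Kimura two-parameter model, d = −½ ln(1 − 2P − Q) − ¼ ln(1 − 2Q).
1 − 2P − Q = 0.743, giving −½ ln(0.743) = 0.148530.
1 − 2Q = 0.97, giving −¼ ln(0.97) = 0.007615.
d = 0.148530 + 0.007615 = 0.156145.

0.156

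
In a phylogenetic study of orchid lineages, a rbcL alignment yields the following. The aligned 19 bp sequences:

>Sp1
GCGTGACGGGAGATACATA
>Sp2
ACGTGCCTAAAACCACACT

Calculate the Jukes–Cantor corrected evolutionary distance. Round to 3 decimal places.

0.907

The sequences differ at 10 of 19 sites (1, 6, 8, 9, 10, 12, 13, 14, 18, 19), so p = 10/19 ≈ 0.526316.
d = −(3/4) ln(1 − 4p/3) = −0.75 ln(1 − 0.701755) = −0.75 ln(0.298245)
  = −0.75 × (-1.209840) = 0.907380 substitutions/site.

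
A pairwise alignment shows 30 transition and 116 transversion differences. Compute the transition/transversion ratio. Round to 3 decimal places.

R = 30/116 = 0.258620… ≈ 0.259 (to 3 d.p.).

0.259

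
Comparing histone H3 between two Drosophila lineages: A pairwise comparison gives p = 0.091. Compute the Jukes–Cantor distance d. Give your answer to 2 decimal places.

d = −(3/4) ln(1 − 4p/3) = −0.75 ln(1 − 0.121333) = −0.75 ln(0.878667)
  = −0.75 × (-0.129349) = 0.097012 substitutions/site.

0.10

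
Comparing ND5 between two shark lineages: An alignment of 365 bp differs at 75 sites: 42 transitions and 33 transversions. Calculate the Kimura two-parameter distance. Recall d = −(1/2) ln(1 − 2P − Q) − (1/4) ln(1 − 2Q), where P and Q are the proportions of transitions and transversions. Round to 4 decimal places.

P = 42/365 ≈ 0.115068 and Q = 33/365 ≈ 0.090411.
Under the Kimura two-parameter model, d = −½ ln(1 − 2P − Q) − ¼ ln(1 − 2Q).
1 − 2P − Q = 0.679453, giving −½ ln(0.679453) = 0.193234.
1 − 2Q = 0.819178, giving −¼ ln(0.819178) = 0.049863.
d = 0.193234 + 0.049863 = 0.243097.

0.2431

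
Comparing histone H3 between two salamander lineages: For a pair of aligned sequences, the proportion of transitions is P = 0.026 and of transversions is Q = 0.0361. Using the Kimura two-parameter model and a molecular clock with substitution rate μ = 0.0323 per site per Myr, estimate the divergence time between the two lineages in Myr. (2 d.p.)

1.00

Under the Kimura two-parameter model, d = −½ ln(1 − 2P − Q) − ¼ ln(1 − 2Q).
1 − 2P − Q = 0.9119, giving −½ ln(0.9119) = 0.046112.
1 − 2Q = 0.9278, giving −¼ ln(0.9278) = 0.018735.
d = 0.046112 + 0.018735 = 0.064847.
Under a molecular clock d = 2μt, so t = d/(2μ) = 0.064847 / (2 × 0.0323) = 1.00 Myr.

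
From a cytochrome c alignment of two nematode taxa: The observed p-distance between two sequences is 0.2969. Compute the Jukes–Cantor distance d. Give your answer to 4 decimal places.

0.3780

d = −(3/4) ln(1 − 4p/3) = −0.75 ln(1 − 0.395867) = −0.75 ln(0.604133)
  = −0.75 × (-0.503961) = 0.377971 substitutions/site.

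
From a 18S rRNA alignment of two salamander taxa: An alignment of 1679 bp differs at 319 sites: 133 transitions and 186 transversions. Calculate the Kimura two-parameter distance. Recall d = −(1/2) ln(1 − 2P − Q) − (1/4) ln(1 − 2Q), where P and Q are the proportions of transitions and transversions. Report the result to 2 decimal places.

0.22

P = 133/1679 ≈ 0.079214 and Q = 186/1679 ≈ 0.11078.
Under the Kimura two-parameter model, d = −½ ln(1 − 2P − Q) − ¼ ln(1 − 2Q).
1 − 2P − Q = 0.730792, giving −½ ln(0.730792) = 0.156813.
1 − 2Q = 0.77844, giving −¼ ln(0.77844) = 0.062616.
d = 0.156813 + 0.062616 = 0.219429.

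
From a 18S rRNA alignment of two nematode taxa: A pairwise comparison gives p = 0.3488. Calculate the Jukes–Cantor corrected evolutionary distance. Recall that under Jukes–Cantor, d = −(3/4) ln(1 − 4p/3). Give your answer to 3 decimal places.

0.469

d = −(3/4) ln(1 − 4p/3) = −0.75 ln(1 − 0.465067) = −0.75 ln(0.534933)
  = −0.75 × (-0.625614) = 0.469211 substitutions/site.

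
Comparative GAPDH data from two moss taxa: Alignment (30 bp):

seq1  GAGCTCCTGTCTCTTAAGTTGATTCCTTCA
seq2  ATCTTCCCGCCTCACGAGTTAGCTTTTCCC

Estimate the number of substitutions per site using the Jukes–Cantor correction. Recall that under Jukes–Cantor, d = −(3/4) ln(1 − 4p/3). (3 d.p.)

0.931

The sequences differ at 16 of 30 sites, so p = 16/30 ≈ 0.533333.
d = −(3/4) ln(1 − 4p/3) = −0.75 ln(1 − 0.711111) = −0.75 ln(0.288889)
  = −0.75 × (-1.241713) = 0.931285 substitutions/site.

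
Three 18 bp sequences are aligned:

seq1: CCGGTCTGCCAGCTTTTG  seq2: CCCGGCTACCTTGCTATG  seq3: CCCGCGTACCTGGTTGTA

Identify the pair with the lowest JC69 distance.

seq1–seq2: 8/18 differ, p = 0.444, d = 0.673.
seq1–seq3: 8/18 differ, p = 0.444, d = 0.673.
seq2–seq3: 6/18 differ, p = 0.333, d = 0.441.
The smallest distance is between seq2 and seq3.

seq2 and seq3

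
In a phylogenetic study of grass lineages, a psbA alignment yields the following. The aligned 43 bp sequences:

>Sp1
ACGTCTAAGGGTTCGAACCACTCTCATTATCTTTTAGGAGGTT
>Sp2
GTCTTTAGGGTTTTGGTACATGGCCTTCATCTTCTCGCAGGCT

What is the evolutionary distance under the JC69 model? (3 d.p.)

The sequences differ at 20 of 43 sites, so p = 20/43 ≈ 0.465116.
d = −(3/4) ln(1 − 4p/3) = −0.75 ln(1 − 0.620155) = −0.75 ln(0.379845)
  = −0.75 × (-0.967992) = 0.725994 substitutions/site.

0.726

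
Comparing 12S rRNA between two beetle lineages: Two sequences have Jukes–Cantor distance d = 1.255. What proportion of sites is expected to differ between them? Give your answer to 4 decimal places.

p = (3/4)(1 − e^(−4d/3)) = 0.75 × (1 − e^(-1.673333)) = 0.75 × (1 − 0.187621) = 0.609284.

0.6093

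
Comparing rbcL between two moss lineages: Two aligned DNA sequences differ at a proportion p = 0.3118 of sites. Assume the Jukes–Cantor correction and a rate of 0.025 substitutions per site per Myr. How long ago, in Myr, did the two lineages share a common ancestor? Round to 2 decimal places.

d = −(3/4) ln(1 − 4p/3) = −0.75 ln(1 − 0.415733) = −0.75 ln(0.584267)
  = −0.75 × (-0.537397) = 0.403048 substitutions/site.
Under a molecular clock d = 2μt, so t = d/(2μ) = 0.403048 / (2 × 0.025) = 8.06 Myr.

8.06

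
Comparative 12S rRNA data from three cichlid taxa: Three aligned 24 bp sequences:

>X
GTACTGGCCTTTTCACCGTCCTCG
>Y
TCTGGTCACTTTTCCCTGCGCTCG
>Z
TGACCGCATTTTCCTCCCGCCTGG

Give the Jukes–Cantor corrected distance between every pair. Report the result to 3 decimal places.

d(X,Y) = 0.824, d(X,Z) = 0.708, d(Y,Z) = 0.961

X–Y: 12/24 sites differ → p = 0.5, d = −0.75 ln(1 − 0.666667) = 0.823960 ≈ 0.824.
X–Z: 11/24 sites differ → p ≈ 0.458333, d = −0.75 ln(1 − 0.611111) = 0.708346 ≈ 0.708.
Y–Z: 13/24 sites differ → p ≈ 0.541667, d = −0.75 ln(1 − 0.722223) = 0.960702 ≈ 0.961.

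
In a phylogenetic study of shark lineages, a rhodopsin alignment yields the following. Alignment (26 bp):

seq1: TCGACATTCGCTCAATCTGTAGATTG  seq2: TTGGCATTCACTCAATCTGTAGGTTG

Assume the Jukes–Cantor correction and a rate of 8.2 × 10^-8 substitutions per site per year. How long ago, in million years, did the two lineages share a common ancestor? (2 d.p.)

The sequences differ at 4 of 26 sites (2, 4, 10, 23), so p = 4/26 ≈ 0.153846.
d = −(3/4) ln(1 − 4p/3) = −0.75 ln(1 − 0.205128) = −0.75 ln(0.794872)
  = −0.75 × (-0.229574) = 0.172181 substitutions/site.
Under a molecular clock d = 2μt, so t = d/(2μ) = 0.172181 / (2 × 8.2 × 10^-8) = 1.05 million years.

1.05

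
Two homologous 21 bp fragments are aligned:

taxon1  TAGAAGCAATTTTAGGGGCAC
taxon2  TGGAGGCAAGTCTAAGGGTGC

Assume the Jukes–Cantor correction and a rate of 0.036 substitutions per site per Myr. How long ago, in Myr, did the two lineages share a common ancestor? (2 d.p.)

6.12

The sequences differ at 7 of 21 sites (2, 5, 10, 12, 15, 19, 20), so p = 7/21 ≈ 0.333333.
d = −(3/4) ln(1 − 4p/3) = −0.75 ln(1 − 0.444444) = −0.75 ln(0.555556)
  = −0.75 × (-0.587786) = 0.440840 substitutions/site.
Under a molecular clock d = 2μt, so t = d/(2μ) = 0.440840 / (2 × 0.036) = 6.12 Myr.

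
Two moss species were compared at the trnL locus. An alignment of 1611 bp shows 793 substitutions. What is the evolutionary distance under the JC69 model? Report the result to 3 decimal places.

0.801

p = 793/1611 ≈ 0.492241.
d = −(3/4) ln(1 − 4p/3) = −0.75 ln(1 − 0.656321) = −0.75 ln(0.343679)
  = −0.75 × (-1.068047) = 0.801035 substitutions/site.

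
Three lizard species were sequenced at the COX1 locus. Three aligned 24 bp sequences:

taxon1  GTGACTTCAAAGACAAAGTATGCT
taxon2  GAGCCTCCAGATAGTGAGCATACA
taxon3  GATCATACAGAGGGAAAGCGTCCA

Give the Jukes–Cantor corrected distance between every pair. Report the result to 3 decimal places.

taxon1–taxon2: 11/24 sites differ → p ≈ 0.458333, d = −0.75 ln(1 − 0.611111) = 0.708346 ≈ 0.708.
taxon1–taxon3: 12/24 sites differ → p = 0.5, d = −0.75 ln(1 − 0.666667) = 0.823960 ≈ 0.824.
taxon2–taxon3: 9/24 sites differ → p = 0.375, d = −0.75 ln(1 − 0.5) = 0.519860 ≈ 0.520.

d(taxon1,taxon2) = 0.708, d(taxon1,taxon3) = 0.824, d(taxon2,taxon3) = 0.520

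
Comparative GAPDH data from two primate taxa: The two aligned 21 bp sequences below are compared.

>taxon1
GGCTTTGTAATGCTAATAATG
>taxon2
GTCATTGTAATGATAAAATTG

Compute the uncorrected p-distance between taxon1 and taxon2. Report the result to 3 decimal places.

0.238

The sequences differ at 5 of 21 positions (sites 2, 4, 13, 17, 19).
p = 5/21 = 0.238095… ≈ 0.238 (to 3 d.p.).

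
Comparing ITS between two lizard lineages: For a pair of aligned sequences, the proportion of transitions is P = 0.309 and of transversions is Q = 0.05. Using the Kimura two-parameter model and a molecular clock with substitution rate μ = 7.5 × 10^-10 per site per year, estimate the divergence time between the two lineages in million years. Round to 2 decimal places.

Under the Kimura two-parameter model, d = −½ ln(1 − 2P − Q) − ¼ ln(1 − 2Q).
1 − 2P − Q = 0.332, giving −½ ln(0.332) = 0.551310.
1 − 2Q = 0.9, giving −¼ ln(0.9) = 0.026340.
d = 0.551310 + 0.026340 = 0.577650.
Under a molecular clock d = 2μt, so t = d/(2μ) = 0.577650 / (2 × 7.5 × 10^-10) = 385.10 million years.

385.10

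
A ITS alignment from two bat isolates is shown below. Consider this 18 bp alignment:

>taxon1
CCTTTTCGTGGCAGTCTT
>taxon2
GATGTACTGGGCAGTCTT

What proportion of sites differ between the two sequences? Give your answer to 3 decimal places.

The sequences differ at 6 of 18 positions (sites 1, 2, 4, 6, 8, 9).
p = 6/18 = 0.333333… ≈ 0.333 (to 3 d.p.).

0.333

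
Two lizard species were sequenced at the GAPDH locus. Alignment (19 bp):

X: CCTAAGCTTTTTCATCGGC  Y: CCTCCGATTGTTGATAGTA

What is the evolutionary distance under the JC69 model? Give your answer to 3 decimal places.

0.618

The sequences differ at 8 of 19 sites (4, 5, 7, 10, 13, 16, 18, 19), so p = 8/19 ≈ 0.421053.
d = −(3/4) ln(1 − 4p/3) = −0.75 ln(1 − 0.561404) = −0.75 ln(0.438596)
  = −0.75 × (-0.824177) = 0.618133 substitutions/site.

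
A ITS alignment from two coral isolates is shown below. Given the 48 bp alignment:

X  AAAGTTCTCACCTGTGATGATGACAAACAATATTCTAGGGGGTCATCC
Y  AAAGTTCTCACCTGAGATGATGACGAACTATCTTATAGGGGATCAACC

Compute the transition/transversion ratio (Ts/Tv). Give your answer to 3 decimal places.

0.400

Transitions are A↔G and C↔T; transversions are all other mismatches.
Transitions: 2. Transversions: 5.
R = 2/5 = 0.400.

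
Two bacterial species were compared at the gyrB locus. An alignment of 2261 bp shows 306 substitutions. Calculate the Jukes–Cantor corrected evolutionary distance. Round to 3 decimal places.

p = 306/2261 ≈ 0.135338.
d = −(3/4) ln(1 − 4p/3) = −0.75 ln(1 − 0.180451) = −0.75 ln(0.819549)
  = −0.75 × (-0.199001) = 0.149251 substitutions/site.

0.149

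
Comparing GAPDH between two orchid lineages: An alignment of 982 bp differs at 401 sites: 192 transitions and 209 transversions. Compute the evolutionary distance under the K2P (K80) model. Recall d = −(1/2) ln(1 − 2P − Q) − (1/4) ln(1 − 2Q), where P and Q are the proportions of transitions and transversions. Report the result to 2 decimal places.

0.60

P = 192/982 ≈ 0.195519 and Q = 209/982 ≈ 0.212831.
Under the Kimura two-parameter model, d = −½ ln(1 − 2P − Q) − ¼ ln(1 − 2Q).
1 − 2P − Q = 0.396131, giving −½ ln(0.396131) = 0.463005.
1 − 2Q = 0.574338, giving −¼ ln(0.574338) = 0.138634.
d = 0.463005 + 0.138634 = 0.601639.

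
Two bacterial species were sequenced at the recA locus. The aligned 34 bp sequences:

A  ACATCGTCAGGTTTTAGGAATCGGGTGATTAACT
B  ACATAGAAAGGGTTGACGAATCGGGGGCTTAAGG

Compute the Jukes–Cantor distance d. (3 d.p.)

The sequences differ at 10 of 34 sites (5, 7, 8, 12, 15, 17, 26, 28, 33, 34), so p = 10/34 ≈ 0.294118.
d = −(3/4) ln(1 − 4p/3) = −0.75 ln(1 − 0.392157) = −0.75 ln(0.607843)
  = −0.75 × (-0.497839) = 0.373379 substitutions/site.

0.373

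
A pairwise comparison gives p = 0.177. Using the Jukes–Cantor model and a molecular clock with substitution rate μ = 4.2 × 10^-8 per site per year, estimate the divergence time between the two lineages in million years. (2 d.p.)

2.40

d = −(3/4) ln(1 − 4p/3) = −0.75 ln(1 − 0.236) = −0.75 ln(0.764)
  = −0.75 × (-0.269187) = 0.201890 substitutions/site.
Under a molecular clock d = 2μt, so t = d/(2μ) = 0.201890 / (2 × 4.2 × 10^-8) = 2.40 million years.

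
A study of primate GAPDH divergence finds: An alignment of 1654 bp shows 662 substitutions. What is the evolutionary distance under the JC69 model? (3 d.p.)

p = 662/1654 ≈ 0.400242.
d = −(3/4) ln(1 − 4p/3) = −0.75 ln(1 − 0.533656) = −0.75 ln(0.466344)
  = −0.75 × (-0.762832) = 0.572124 substitutions/site.

0.572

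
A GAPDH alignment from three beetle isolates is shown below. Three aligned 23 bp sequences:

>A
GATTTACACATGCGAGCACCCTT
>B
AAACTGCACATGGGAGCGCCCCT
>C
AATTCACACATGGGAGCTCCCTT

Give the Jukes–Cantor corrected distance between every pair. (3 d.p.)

d(A,B) = 0.390, d(A,C) = 0.198, d(B,C) = 0.321

A–B: 7/23 sites differ → p ≈ 0.304348, d = −0.75 ln(1 − 0.405797) = 0.390401 ≈ 0.390.
A–C: 4/23 sites differ → p ≈ 0.173913, d = −0.75 ln(1 − 0.231884) = 0.197861 ≈ 0.198.
B–C: 6/23 sites differ → p ≈ 0.26087, d = −0.75 ln(1 − 0.347827) = 0.320584 ≈ 0.321.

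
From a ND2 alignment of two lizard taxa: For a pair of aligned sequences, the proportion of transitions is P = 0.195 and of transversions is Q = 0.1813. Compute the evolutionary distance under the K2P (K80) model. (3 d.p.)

0.536

Under the Kimura two-parameter model, d = −½ ln(1 − 2P − Q) − ¼ ln(1 − 2Q).
1 − 2P − Q = 0.4287, giving −½ ln(0.4287) = 0.423499.
1 − 2Q = 0.6374, giving −¼ ln(0.6374) = 0.112589.
d = 0.423499 + 0.112589 = 0.536088.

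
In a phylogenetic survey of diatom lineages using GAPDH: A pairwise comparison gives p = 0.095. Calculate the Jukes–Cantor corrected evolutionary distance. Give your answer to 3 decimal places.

0.102

d = −(3/4) ln(1 − 4p/3) = −0.75 ln(1 − 0.126667) = −0.75 ln(0.873333)
  = −0.75 × (-0.135438) = 0.101579 substitutions/site.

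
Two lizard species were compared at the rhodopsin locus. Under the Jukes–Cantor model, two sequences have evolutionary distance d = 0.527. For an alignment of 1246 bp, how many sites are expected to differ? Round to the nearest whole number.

472

Invert JC69: p = (3/4)(1 − e^(−4d/3)) = 0.75 × (1 − e^(-0.702667)) = 0.75 × (1 − 0.495263) = 0.378553.
Expected differing sites = pL ≈ 0.378553 × 1246 = 471.677038 ≈ 472.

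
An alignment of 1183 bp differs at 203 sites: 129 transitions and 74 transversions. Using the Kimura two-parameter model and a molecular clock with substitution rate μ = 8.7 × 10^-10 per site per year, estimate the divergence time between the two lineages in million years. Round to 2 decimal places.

P = 129/1183 ≈ 0.109045 and Q = 74/1183 ≈ 0.062553.
Under the Kimura two-parameter model, d = −½ ln(1 − 2P − Q) − ¼ ln(1 − 2Q).
1 − 2P − Q = 0.719357, giving −½ ln(0.719357) = 0.164699.
1 − 2Q = 0.874894, giving −¼ ln(0.874894) = 0.033413.
d = 0.164699 + 0.033413 = 0.198112.
Under a molecular clock d = 2μt, so t = d/(2μ) = 0.198112 / (2 × 8.7 × 10^-10) = 113.86 million years.

113.86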